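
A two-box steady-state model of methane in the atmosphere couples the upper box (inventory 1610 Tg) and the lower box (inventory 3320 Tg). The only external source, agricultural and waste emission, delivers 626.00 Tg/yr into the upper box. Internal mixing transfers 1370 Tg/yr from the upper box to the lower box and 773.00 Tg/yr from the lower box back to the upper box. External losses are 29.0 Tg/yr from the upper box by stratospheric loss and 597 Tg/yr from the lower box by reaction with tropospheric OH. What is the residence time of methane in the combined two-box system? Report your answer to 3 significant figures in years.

7.88 yr

Treat the two boxes together as one reservoir: the mixing fluxes between them are internal recycling, so τ = ΣM / Σ(external losses).
M_total = 1610 + 3320 = 4930.0 Tg.
ΣF_external_out = 29.0 + 597 = 626.00 Tg/yr.
τ = M_total / ΣF_ext = 4930.0 / 626.00 = 7.875 yr.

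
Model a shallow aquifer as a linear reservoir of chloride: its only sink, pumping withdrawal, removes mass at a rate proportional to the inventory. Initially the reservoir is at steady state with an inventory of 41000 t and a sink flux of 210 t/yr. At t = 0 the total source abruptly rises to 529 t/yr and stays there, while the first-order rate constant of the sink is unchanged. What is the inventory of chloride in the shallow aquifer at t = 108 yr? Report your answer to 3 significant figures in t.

67500 t

τ = M₀/F₀ = 41000/210 = 195.2 yr; rate constant k = 1/τ.
New steady state M_∞ = F₁/k = F₁·τ = 529 × 195.2 = 103280 t.
M(t) = M_∞ + (M₀ − M_∞)·e^(−t/τ); t/τ = 108/195.2 = 0.5532, so e^(−t/τ) = 0.5751.
M(t) = 103280 − 62280 × 0.5751 = 67462 t.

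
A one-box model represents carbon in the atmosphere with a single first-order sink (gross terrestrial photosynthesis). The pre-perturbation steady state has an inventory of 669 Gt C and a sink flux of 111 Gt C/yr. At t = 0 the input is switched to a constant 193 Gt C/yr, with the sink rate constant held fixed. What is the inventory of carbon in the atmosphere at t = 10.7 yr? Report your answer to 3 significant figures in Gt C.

Residence time τ = M₀/F₀ = 6.027 yr. The eventual steady state is M_∞ = M₀·(F₁/F₀) = 669 × 193/111 = 1163.2 Gt C.
The anomaly ΔM(t) = M(t) − M_∞ decays as ΔM₀·e^(−t/τ) with ΔM₀ = 669 − 1163.2 = −494.2 Gt C.
At t = 10.7 yr, e^(−t/τ) = e^(−1.775) = 0.1694, so ΔM = −83.73 Gt C and M = 1163.2 − 83.73 = 1079.5 Gt C.

1080 Gt C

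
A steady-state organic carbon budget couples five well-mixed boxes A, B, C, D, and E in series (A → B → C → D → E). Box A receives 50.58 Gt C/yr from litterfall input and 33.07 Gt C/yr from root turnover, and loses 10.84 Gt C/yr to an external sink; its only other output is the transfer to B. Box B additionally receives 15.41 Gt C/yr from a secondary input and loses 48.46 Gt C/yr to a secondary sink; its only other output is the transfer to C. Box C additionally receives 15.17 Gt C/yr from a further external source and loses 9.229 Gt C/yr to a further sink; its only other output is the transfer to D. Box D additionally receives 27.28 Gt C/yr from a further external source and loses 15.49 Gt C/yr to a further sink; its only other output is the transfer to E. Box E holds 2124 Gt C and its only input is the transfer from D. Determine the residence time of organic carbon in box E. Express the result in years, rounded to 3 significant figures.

36.9 yr

Box A: F(A→B) = (50.58 + 33.07) − 10.84 = 72.810 Gt C/yr.
Box B: F(B→C) = (72.810 + 15.41) − 48.46 = 39.760 Gt C/yr.
Box C: F(C→D) = (39.760 + 15.17) − 9.229 = 45.701 Gt C/yr.
Box D: F(D→E) = (45.701 + 27.28) − 15.49 = 57.491 Gt C/yr.
Box E throughput = its input = 57.491 Gt C/yr; τ = 2124 / 57.491 = 36.94 yr.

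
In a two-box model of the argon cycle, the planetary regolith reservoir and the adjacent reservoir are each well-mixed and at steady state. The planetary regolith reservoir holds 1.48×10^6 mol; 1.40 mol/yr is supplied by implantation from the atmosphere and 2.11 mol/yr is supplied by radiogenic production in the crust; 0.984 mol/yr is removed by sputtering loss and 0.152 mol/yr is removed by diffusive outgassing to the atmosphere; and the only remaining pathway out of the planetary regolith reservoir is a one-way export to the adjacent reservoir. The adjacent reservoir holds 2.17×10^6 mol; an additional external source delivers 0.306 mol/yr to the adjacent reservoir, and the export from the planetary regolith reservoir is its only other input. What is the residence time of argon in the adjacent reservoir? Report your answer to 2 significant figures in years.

Balance the planetary regolith reservoir: ΣF_in = 1.40 + 2.11 = 3.5100 mol/yr.
Export to the adjacent reservoir = ΣF_in − (0.984 + 0.152) = 2.3740 mol/yr.
Total input to the adjacent reservoir = 2.3740 + 0.306 = 2.6800 mol/yr; at steady state this equals its total output.
τ = M / F = 2.17×10^6 / 2.6800 = 809700 yr.

810000 yr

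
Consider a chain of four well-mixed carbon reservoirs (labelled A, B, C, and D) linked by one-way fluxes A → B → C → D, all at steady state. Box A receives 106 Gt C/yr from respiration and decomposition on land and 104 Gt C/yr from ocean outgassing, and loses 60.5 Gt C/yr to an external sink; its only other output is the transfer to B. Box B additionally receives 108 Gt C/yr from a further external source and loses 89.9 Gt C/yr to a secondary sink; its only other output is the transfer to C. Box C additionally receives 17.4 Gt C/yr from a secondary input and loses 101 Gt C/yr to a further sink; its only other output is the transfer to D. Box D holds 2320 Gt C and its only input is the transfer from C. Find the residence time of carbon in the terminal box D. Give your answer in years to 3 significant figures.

27.6 yr

Box A: F(A→B) = (106 + 104) − 60.5 = 149.50 Gt C/yr.
Box B: F(B→C) = (149.50 + 108) − 89.9 = 167.60 Gt C/yr.
Box C: F(C→D) = (167.60 + 17.4) − 101 = 84.000 Gt C/yr.
Box D throughput = its input = 84.000 Gt C/yr; τ = 2320 / 84.000 = 27.62 yr.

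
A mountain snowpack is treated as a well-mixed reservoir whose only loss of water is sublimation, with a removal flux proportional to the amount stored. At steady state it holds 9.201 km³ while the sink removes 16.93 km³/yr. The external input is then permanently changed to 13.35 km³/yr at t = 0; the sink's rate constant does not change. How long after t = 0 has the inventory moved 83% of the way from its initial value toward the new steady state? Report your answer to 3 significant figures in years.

0.963 yr

τ = M₀/F₀ = 9.201/16.93 = 0.5435 yr.
The remaining gap fraction is e^(−t/τ); 83% covered ⇒ e^(−t/τ) = 0.170.
t = −τ ln(0.170) = 0.5435 × 1.772 = 0.9630 yr.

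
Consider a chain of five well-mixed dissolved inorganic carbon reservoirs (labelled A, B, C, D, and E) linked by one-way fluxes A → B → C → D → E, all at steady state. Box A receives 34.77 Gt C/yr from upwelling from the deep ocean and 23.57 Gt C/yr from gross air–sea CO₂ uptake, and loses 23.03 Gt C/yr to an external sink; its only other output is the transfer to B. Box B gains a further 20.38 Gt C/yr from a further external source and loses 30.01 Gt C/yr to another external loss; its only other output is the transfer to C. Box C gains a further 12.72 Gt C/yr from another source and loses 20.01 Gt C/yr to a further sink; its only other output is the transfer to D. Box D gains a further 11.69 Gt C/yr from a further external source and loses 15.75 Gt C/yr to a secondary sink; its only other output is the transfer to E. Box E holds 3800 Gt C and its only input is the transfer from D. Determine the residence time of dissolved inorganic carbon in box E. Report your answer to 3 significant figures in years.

265 yr

Box A: F(A→B) = (34.77 + 23.57) − 23.03 = 35.310 Gt C/yr.
Box B: F(B→C) = (35.310 + 20.38) − 30.01 = 25.680 Gt C/yr.
Box C: F(C→D) = (25.680 + 12.72) − 20.01 = 18.390 Gt C/yr.
Box D: F(D→E) = (18.390 + 11.69) − 15.75 = 14.330 Gt C/yr.
Box E throughput = its input = 14.330 Gt C/yr; τ = 3800 / 14.330 = 265.2 yr.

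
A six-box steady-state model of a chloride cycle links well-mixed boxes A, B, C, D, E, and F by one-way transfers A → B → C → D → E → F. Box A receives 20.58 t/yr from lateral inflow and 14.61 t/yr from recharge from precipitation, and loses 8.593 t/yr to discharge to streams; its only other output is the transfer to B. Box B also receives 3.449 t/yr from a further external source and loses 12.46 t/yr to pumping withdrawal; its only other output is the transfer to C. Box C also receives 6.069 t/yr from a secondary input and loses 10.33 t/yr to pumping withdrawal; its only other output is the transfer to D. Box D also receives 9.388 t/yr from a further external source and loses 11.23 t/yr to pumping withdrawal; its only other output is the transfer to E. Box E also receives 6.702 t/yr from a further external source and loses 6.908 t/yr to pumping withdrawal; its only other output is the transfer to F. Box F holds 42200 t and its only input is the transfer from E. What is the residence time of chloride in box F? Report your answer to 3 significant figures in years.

Box A: F(A→B) = (20.58 + 14.61) − 8.593 = 26.597 t/yr.
Box B: F(B→C) = (26.597 + 3.449) − 12.46 = 17.586 t/yr.
Box C: F(C→D) = (17.586 + 6.069) − 10.33 = 13.325 t/yr.
Box D: F(D→E) = (13.325 + 9.388) − 11.23 = 11.483 t/yr.
Box E: F(E→F) = (11.483 + 6.702) − 6.908 = 11.277 t/yr.
Box F throughput = its input = 11.277 t/yr; τ = 42200 / 11.277 = 3742 yr.

3740 yr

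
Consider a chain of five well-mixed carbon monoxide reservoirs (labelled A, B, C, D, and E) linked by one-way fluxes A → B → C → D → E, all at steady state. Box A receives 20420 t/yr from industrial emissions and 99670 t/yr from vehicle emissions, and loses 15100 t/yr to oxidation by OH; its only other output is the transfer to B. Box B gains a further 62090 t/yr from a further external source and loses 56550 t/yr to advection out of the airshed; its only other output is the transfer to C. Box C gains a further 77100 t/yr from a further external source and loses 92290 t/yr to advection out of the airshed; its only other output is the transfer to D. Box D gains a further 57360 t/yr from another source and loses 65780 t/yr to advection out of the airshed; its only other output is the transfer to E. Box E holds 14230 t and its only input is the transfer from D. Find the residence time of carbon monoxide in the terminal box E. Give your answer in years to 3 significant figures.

Box A: F(A→B) = (20420 + 99670) − 15100 = 104990 t/yr.
Box B: F(B→C) = (104990 + 62090) − 56550 = 110530 t/yr.
Box C: F(C→D) = (110530 + 77100) − 92290 = 95340 t/yr.
Box D: F(D→E) = (95340 + 57360) − 65780 = 86920 t/yr.
Box E throughput = its input = 86920 t/yr; τ = 14230 / 86920 = 0.1637 yr.

0.164 yr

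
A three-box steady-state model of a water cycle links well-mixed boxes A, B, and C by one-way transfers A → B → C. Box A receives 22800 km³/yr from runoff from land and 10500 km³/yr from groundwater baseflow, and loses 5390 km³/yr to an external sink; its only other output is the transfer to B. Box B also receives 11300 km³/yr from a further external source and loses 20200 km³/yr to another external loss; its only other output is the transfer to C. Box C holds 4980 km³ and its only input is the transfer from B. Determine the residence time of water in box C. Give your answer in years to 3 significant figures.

0.262 yr

Box A: F(A→B) = (22800 + 10500) − 5390 = 27910 km³/yr.
Box B: F(B→C) = (27910 + 11300) − 20200 = 19010 km³/yr.
Box C throughput = its input = 19010 km³/yr; τ = 4980 / 19010 = 0.2620 yr.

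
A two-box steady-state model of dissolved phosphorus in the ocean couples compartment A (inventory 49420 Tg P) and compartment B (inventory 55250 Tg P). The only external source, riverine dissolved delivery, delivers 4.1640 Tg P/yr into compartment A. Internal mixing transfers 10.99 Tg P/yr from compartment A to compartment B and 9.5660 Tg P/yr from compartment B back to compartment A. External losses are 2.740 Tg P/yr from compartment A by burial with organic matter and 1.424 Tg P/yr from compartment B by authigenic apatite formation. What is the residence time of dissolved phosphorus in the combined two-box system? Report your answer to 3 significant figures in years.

Residence time in the combined system uses the total inventory and the total *external* removal — internal exchanges between the two boxes cancel.
M_total = 49420 + 55250 = 104670 Tg P.
ΣF_external_out = 2.740 + 1.424 = 4.1640 Tg P/yr.
τ = M_total / ΣF_ext = 104670 / 4.1640 = 25140 yr.

25100 yr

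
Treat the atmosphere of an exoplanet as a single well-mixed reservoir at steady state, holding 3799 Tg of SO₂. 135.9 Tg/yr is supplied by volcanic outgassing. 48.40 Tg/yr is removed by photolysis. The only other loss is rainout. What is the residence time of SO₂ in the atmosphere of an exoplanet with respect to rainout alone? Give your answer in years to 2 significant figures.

At steady state ΣF_in = ΣF_out.
ΣF_in = 135.90 Tg/yr.
Rainout flux = ΣF_in − (48.40) = 135.90 − 48.40 = 87.50 Tg/yr.
τ = M / F = 3799 / 87.50 = 43.42 yr.

43 yr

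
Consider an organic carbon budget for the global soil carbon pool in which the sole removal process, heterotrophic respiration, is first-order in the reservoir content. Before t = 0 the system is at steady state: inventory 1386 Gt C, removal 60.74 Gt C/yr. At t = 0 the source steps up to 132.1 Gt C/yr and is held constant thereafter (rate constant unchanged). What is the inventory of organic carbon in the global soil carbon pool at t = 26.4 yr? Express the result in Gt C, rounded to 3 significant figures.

τ = M₀/F₀ = 1386/60.74 = 22.82 yr; rate constant k = 1/τ.
New steady state M_∞ = F₁/k = F₁·τ = 132.1 × 22.82 = 3014.3 Gt C.
M(t) = M_∞ + (M₀ − M_∞)·e^(−t/τ); t/τ = 26.4/22.82 = 1.157, so e^(−t/τ) = 0.3144.
M(t) = 3014.3 − 1628 × 0.3144 = 2502.3 Gt C.

2500 Gt C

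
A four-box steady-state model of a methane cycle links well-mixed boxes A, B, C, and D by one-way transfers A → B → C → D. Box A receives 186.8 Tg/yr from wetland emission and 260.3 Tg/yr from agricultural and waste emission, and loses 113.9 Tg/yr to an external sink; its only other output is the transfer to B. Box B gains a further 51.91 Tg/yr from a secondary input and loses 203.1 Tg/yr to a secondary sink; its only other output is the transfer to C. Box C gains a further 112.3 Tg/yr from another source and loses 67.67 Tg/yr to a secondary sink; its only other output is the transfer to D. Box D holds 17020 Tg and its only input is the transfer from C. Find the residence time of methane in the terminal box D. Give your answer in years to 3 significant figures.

Box A: F(A→B) = (186.8 + 260.3) − 113.9 = 333.20 Tg/yr.
Box B: F(B→C) = (333.20 + 51.91) − 203.1 = 182.01 Tg/yr.
Box C: F(C→D) = (182.01 + 112.3) − 67.67 = 226.64 Tg/yr.
Box D throughput = its input = 226.64 Tg/yr; τ = 17020 / 226.64 = 75.10 yr.

75.1 yr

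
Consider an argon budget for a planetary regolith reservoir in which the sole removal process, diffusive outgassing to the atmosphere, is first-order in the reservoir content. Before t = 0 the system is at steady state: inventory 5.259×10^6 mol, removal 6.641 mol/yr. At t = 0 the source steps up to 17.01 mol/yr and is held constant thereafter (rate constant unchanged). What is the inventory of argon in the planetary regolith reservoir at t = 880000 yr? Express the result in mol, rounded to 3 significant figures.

Residence time τ = M₀/F₀ = 791900 yr. The eventual steady state is M_∞ = M₀·(F₁/F₀) = 5.259×10^6 × 17.01/6.641 = 1.3470×10^7 mol.
The anomaly ΔM(t) = M(t) − M_∞ decays as ΔM₀·e^(−t/τ) with ΔM₀ = 5.259×10^6 − 1.3470×10^7 = −8.211×10^6 mol.
At t = 880000 yr, e^(−t/τ) = e^(−1.111) = 0.3291, so ΔM = −2.703×10^6 mol and M = 1.3470×10^7 − 2.703×10^6 = 1.0768×10^7 mol.

1.08×10^7 mol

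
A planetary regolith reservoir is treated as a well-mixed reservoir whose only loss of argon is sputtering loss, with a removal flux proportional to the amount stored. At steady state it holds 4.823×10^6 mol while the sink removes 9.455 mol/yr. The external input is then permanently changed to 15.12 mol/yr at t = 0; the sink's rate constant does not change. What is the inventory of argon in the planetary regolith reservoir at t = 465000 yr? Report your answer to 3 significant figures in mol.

6.55×10^6 mol

The sink rate constant is k = F₀/M₀ = 9.455/4.823×10^6 = 1.960×10^-6 yr⁻¹.
Solving dM/dt = F₁ − kM with M(0) = M₀ gives M(t) = F₁/k + (M₀ − F₁/k)·e^(−kt).
F₁/k = 15.12/1.960×10^-6 = 7.7127×10^6 mol; kt = 1.960×10^-6 × 465000 = 0.9116, e^(−kt) = 0.4019.
M(465000) = 7.7127×10^6 + (4.823×10^6 − 7.7127×10^6) × 0.4019 = 7.7127×10^6 − 1.161×10^6 = 6.5514×10^6 mol.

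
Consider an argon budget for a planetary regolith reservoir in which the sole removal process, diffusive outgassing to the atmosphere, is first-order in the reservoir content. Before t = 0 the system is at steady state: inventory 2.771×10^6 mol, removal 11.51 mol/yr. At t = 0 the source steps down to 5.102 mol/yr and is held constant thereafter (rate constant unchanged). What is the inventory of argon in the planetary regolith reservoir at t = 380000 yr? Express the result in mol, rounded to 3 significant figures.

1.55×10^6 mol

The sink rate constant is k = F₀/M₀ = 11.51/2.771×10^6 = 4.154×10^-6 yr⁻¹.
Solving dM/dt = F₁ − kM with M(0) = M₀ gives M(t) = F₁/k + (M₀ − F₁/k)·e^(−kt).
F₁/k = 5.102/4.154×10^-6 = 1.2283×10^6 mol; kt = 4.154×10^-6 × 380000 = 1.578, e^(−kt) = 0.2063.
M(380000) = 1.2283×10^6 + (2.771×10^6 − 1.2283×10^6) × 0.2063 = 1.2283×10^6 + 318300 = 1.5466×10^6 mol.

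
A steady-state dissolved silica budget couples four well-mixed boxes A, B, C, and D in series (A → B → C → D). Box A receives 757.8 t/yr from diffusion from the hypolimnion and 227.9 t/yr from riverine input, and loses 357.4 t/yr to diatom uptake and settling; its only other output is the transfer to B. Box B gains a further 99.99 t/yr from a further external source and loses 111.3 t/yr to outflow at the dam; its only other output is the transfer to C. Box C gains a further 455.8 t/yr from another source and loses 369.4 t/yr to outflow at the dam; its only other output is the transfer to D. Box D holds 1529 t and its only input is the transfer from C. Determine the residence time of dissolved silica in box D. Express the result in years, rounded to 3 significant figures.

Box A: F(A→B) = (757.8 + 227.9) − 357.4 = 628.30 t/yr.
Box B: F(B→C) = (628.30 + 99.99) − 111.3 = 616.99 t/yr.
Box C: F(C→D) = (616.99 + 455.8) − 369.4 = 703.39 t/yr.
Box D throughput = its input = 703.39 t/yr; τ = 1529 / 703.39 = 2.174 yr.

2.17 yr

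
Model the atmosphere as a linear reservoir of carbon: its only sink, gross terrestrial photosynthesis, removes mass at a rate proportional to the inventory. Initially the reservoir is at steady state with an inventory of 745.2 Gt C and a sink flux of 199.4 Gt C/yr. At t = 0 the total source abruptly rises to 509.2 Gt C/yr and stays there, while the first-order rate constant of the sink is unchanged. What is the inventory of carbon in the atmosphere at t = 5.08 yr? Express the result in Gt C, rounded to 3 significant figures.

1610 Gt C

The sink rate constant is k = F₀/M₀ = 199.4/745.2 = 0.2676 yr⁻¹.
Solving dM/dt = F₁ − kM with M(0) = M₀ gives M(t) = F₁/k + (M₀ − F₁/k)·e^(−kt).
F₁/k = 509.2/0.2676 = 1903.0 Gt C; kt = 0.2676 × 5.08 = 1.359, e^(−kt) = 0.2568.
M(5.08) = 1903.0 + (745.2 − 1903.0) × 0.2568 = 1903.0 − 297.4 = 1605.6 Gt C.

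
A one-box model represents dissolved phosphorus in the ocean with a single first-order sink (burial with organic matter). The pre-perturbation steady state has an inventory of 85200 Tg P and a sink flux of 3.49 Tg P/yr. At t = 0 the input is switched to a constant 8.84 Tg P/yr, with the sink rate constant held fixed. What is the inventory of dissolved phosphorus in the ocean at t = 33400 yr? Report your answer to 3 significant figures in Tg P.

183000 Tg P

τ = M₀/F₀ = 85200/3.49 = 24410 yr; rate constant k = 1/τ.
New steady state M_∞ = F₁/k = F₁·τ = 8.84 × 24410 = 215810 Tg P.
M(t) = M_∞ + (M₀ − M_∞)·e^(−t/τ); t/τ = 33400/24410 = 1.368, so e^(−t/τ) = 0.2546.
M(t) = 215810 − 130600 × 0.2546 = 182560 Tg P.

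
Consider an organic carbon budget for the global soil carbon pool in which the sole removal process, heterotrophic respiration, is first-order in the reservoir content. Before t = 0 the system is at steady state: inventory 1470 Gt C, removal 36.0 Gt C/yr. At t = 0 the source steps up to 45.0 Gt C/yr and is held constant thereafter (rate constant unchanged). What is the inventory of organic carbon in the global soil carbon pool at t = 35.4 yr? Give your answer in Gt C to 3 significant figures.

τ = M₀/F₀ = 1470/36.0 = 40.83 yr; rate constant k = 1/τ.
New steady state M_∞ = F₁/k = F₁·τ = 45.0 × 40.83 = 1837.5 Gt C.
M(t) = M_∞ + (M₀ − M_∞)·e^(−t/τ); t/τ = 35.4/40.83 = 0.8669, so e^(−t/τ) = 0.4202.
M(t) = 1837.5 − 367.5 × 0.4202 = 1683.1 Gt C.

1680 Gt C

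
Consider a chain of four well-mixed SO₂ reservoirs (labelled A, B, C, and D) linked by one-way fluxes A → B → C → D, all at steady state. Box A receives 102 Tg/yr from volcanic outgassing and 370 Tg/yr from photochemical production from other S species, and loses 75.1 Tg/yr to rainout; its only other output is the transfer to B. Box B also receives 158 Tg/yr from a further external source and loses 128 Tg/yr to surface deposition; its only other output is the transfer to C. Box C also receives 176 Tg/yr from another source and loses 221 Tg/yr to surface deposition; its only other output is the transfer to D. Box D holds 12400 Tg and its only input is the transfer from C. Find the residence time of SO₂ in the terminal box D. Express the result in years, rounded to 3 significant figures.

32.5 yr

Box A: F(A→B) = (102 + 370) − 75.1 = 396.90 Tg/yr.
Box B: F(B→C) = (396.90 + 158) − 128 = 426.90 Tg/yr.
Box C: F(C→D) = (426.90 + 176) − 221 = 381.90 Tg/yr.
Box D throughput = its input = 381.90 Tg/yr; τ = 12400 / 381.90 = 32.47 yr.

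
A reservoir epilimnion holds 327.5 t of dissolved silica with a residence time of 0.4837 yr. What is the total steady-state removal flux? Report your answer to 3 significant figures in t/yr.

F = M / τ = 327.5 / 0.4837 = 677.1 t/yr.

677 t/yr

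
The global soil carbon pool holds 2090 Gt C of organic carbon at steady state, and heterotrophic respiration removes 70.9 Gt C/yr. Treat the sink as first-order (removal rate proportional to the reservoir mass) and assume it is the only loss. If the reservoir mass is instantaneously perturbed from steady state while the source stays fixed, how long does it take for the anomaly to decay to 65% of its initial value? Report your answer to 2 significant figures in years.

For a linear reservoir the anomaly decays as exp(−t/τ) with τ = M/F = 2090/70.9 = 29.48 yr.
exp(−t/τ) = 0.65 ⇒ t = −τ ln(0.65) = 29.48 × 0.4308 = 12.70 yr.

13 yr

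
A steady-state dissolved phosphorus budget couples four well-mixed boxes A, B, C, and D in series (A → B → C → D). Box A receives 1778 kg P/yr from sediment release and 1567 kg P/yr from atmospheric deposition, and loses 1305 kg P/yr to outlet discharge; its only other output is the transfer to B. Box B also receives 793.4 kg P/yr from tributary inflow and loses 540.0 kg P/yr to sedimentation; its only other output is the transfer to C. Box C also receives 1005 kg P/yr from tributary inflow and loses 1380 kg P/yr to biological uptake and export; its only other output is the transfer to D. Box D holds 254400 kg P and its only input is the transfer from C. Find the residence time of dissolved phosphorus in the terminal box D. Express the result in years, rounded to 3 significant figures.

Box A: F(A→B) = (1778 + 1567) − 1305 = 2040.0 kg P/yr.
Box B: F(B→C) = (2040.0 + 793.4) − 540.0 = 2293.4 kg P/yr.
Box C: F(C→D) = (2293.4 + 1005) − 1380 = 1918.4 kg P/yr.
Box D throughput = its input = 1918.4 kg P/yr; τ = 254400 / 1918.4 = 132.6 yr.

133 yr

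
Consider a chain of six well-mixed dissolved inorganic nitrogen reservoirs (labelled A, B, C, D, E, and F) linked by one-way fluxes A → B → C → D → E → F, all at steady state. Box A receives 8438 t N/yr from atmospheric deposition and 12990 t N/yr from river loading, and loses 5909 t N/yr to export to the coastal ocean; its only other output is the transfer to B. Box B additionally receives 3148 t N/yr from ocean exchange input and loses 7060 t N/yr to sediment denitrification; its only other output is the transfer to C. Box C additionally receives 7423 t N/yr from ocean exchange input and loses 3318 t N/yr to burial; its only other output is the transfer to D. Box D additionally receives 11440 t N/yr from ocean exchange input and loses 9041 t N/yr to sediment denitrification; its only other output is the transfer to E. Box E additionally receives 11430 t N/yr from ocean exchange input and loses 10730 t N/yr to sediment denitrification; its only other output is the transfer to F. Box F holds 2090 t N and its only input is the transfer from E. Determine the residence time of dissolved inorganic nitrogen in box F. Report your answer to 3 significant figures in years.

0.111 yr

Box A: F(A→B) = (8438 + 12990) − 5909 = 15519 t N/yr.
Box B: F(B→C) = (15519 + 3148) − 7060 = 11607 t N/yr.
Box C: F(C→D) = (11607 + 7423) − 3318 = 15712 t N/yr.
Box D: F(D→E) = (15712 + 11440) − 9041 = 18111 t N/yr.
Box E: F(E→F) = (18111 + 11430) − 10730 = 18811 t N/yr.
Box F throughput = its input = 18811 t N/yr; τ = 2090 / 18811 = 0.1111 yr.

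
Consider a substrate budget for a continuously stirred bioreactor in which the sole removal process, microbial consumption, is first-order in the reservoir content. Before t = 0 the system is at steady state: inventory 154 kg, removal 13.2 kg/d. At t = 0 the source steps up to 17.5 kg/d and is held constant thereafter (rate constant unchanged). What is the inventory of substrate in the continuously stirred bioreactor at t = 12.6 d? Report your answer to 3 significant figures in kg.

The sink rate constant is k = F₀/M₀ = 13.2/154 = 0.08571 d⁻¹.
Solving dM/dt = F₁ − kM with M(0) = M₀ gives M(t) = F₁/k + (M₀ − F₁/k)·e^(−kt).
F₁/k = 17.5/0.08571 = 204.17 kg; kt = 0.08571 × 12.6 = 1.080, e^(−kt) = 0.3396.
M(12.6) = 204.17 + (154 − 204.17) × 0.3396 = 204.17 − 17.04 = 187.13 kg.

187 kg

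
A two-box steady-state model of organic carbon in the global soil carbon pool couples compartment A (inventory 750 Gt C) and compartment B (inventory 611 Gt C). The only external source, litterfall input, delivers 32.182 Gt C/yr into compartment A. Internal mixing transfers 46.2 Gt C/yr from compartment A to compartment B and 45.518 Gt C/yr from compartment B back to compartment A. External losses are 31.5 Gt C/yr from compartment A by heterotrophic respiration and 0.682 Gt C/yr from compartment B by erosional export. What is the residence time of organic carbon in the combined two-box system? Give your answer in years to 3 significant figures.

42.3 yr

Residence time in the combined system uses the total inventory and the total *external* removal — internal exchanges between the two boxes cancel.
M_total = 750 + 611 = 1361.0 Gt C.
ΣF_external_out = 31.5 + 0.682 = 32.182 Gt C/yr.
τ = M_total / ΣF_ext = 1361.0 / 32.182 = 42.29 yr.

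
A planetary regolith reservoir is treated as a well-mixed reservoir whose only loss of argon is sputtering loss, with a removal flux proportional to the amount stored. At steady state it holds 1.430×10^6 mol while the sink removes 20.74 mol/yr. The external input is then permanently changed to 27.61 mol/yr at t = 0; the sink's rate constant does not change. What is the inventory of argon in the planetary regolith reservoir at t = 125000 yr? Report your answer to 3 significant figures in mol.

Residence time τ = M₀/F₀ = 68950 yr. The eventual steady state is M_∞ = M₀·(F₁/F₀) = 1.430×10^6 × 27.61/20.74 = 1.9037×10^6 mol.
The anomaly ΔM(t) = M(t) − M_∞ decays as ΔM₀·e^(−t/τ) with ΔM₀ = 1.430×10^6 − 1.9037×10^6 = −473700 mol.
At t = 125000 yr, e^(−t/τ) = e^(−1.813) = 0.1632, so ΔM = −77290 mol and M = 1.9037×10^6 − 77290 = 1.8264×10^6 mol.

1.83×10^6 mol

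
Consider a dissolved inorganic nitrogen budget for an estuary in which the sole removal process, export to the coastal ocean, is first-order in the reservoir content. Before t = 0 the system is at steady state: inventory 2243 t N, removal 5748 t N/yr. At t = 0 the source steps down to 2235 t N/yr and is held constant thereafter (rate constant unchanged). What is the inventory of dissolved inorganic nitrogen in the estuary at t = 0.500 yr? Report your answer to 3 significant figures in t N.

1250 t N

τ = M₀/F₀ = 2243/5748 = 0.3902 yr; rate constant k = 1/τ.
New steady state M_∞ = F₁/k = F₁·τ = 2235 × 0.3902 = 872.15 t N.
M(t) = M_∞ + (M₀ − M_∞)·e^(−t/τ); t/τ = 0.500/0.3902 = 1.281, so e^(−t/τ) = 0.2777.
M(t) = 872.15 + 1371 × 0.2777 = 1252.8 t N.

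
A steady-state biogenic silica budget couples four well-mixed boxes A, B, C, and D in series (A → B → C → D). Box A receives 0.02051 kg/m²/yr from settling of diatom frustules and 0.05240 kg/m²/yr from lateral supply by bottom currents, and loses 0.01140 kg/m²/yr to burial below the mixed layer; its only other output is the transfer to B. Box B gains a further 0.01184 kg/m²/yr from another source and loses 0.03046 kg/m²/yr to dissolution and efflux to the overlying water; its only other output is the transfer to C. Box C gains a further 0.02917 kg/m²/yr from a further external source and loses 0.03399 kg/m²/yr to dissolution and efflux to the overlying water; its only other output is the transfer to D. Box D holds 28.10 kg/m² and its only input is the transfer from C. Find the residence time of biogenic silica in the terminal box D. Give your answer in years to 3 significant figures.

Box A: F(A→B) = (0.02051 + 0.05240) − 0.01140 = 0.061510 kg/m²/yr.
Box B: F(B→C) = (0.061510 + 0.01184) − 0.03046 = 0.042890 kg/m²/yr.
Box C: F(C→D) = (0.042890 + 0.02917) − 0.03399 = 0.038070 kg/m²/yr.
Box D throughput = its input = 0.038070 kg/m²/yr; τ = 28.10 / 0.038070 = 738.1 yr.

738 yr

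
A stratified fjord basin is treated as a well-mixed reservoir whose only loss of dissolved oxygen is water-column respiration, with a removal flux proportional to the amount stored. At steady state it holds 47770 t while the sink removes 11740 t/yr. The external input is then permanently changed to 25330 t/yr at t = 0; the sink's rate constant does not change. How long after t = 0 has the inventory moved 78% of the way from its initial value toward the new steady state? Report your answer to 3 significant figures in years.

τ = M₀/F₀ = 47770/11740 = 4.069 yr.
The remaining gap fraction is e^(−t/τ); 78% covered ⇒ e^(−t/τ) = 0.220.
t = −τ ln(0.220) = 4.069 × 1.514 = 6.161 yr.

6.16 yr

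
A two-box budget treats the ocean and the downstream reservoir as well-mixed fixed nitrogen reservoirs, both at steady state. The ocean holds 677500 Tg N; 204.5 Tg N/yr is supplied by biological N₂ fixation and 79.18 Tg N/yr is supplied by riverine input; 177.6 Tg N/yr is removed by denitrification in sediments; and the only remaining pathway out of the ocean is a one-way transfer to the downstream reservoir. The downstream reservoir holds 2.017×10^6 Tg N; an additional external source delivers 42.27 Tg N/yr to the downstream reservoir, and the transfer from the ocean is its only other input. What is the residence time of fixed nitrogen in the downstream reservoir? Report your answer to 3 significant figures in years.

Balance the ocean: ΣF_in = 204.5 + 79.18 = 283.68 Tg N/yr.
Transfer to the downstream reservoir = ΣF_in − (177.6) = 106.08 Tg N/yr.
Total input to the downstream reservoir = 106.08 + 42.27 = 148.35 Tg N/yr; at steady state this equals its total output.
τ = M / F = 2.017×10^6 / 148.35 = 13600 yr.

13600 yr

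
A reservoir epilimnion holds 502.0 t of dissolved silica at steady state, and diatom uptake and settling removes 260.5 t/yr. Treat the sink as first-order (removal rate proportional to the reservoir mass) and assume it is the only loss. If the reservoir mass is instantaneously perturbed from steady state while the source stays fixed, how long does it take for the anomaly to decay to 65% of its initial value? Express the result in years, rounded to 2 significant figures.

0.83 yr

For a linear reservoir the anomaly decays as exp(−t/τ) with τ = M/F = 502.0/260.5 = 1.927 yr.
exp(−t/τ) = 0.65 ⇒ t = −τ ln(0.65) = 1.927 × 0.4308 = 0.8301 yr.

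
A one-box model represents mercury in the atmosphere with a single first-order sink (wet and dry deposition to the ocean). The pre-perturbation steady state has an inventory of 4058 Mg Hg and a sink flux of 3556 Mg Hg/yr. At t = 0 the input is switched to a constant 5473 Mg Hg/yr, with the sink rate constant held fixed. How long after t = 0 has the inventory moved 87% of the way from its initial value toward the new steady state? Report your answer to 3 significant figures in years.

2.33 yr

τ = M₀/F₀ = 4058/3556 = 1.141 yr.
The remaining gap fraction is e^(−t/τ); 87% covered ⇒ e^(−t/τ) = 0.130.
t = −τ ln(0.130) = 1.141 × 2.040 = 2.328 yr.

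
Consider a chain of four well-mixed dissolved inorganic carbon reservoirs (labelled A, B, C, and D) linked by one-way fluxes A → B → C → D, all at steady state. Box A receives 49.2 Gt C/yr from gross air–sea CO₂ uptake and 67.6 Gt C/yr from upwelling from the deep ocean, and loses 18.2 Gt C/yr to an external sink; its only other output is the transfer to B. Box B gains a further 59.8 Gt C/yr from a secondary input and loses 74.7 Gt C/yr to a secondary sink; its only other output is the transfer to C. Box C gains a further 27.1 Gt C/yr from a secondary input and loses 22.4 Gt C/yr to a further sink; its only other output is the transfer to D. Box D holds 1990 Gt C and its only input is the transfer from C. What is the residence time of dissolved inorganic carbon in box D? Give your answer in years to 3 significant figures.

Box A: F(A→B) = (49.2 + 67.6) − 18.2 = 98.600 Gt C/yr.
Box B: F(B→C) = (98.600 + 59.8) − 74.7 = 83.700 Gt C/yr.
Box C: F(C→D) = (83.700 + 27.1) − 22.4 = 88.400 Gt C/yr.
Box D throughput = its input = 88.400 Gt C/yr; τ = 1990 / 88.400 = 22.51 yr.

22.5 yr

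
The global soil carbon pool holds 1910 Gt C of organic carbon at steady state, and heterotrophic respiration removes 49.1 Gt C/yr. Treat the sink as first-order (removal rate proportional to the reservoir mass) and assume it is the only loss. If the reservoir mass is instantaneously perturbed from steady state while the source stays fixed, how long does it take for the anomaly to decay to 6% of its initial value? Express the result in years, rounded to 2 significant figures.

110 yr

For a linear reservoir the anomaly decays as exp(−t/τ) with τ = M/F = 1910/49.1 = 38.90 yr.
exp(−t/τ) = 0.06 ⇒ t = −τ ln(0.06) = 38.90 × 2.813 = 109.4 yr.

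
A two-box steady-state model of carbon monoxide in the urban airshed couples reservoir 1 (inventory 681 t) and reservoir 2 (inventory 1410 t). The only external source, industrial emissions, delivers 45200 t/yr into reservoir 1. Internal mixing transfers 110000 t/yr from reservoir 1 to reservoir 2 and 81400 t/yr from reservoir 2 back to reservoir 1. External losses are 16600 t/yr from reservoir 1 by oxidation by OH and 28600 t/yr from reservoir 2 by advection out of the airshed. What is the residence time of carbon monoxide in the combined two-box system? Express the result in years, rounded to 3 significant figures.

Treat the two boxes together as one reservoir: the mixing fluxes between them are internal recycling, so τ = ΣM / Σ(external losses).
M_total = 681 + 1410 = 2091.0 t.
ΣF_external_out = 16600 + 28600 = 45200 t/yr.
τ = M_total / ΣF_ext = 2091.0 / 45200 = 0.04626 yr.

0.0463 yr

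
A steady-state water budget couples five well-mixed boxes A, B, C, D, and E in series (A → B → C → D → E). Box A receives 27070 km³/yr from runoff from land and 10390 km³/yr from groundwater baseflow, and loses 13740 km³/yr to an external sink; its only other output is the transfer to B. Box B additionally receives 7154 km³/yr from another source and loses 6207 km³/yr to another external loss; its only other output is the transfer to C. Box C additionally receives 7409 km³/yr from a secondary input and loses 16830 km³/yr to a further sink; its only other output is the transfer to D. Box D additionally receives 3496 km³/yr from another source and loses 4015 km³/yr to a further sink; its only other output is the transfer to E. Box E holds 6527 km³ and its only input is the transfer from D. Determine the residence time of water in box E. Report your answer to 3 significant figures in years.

Box A: F(A→B) = (27070 + 10390) − 13740 = 23720 km³/yr.
Box B: F(B→C) = (23720 + 7154) − 6207 = 24667 km³/yr.
Box C: F(C→D) = (24667 + 7409) − 16830 = 15246 km³/yr.
Box D: F(D→E) = (15246 + 3496) − 4015 = 14727 km³/yr.
Box E throughput = its input = 14727 km³/yr; τ = 6527 / 14727 = 0.4432 yr.

0.443 yr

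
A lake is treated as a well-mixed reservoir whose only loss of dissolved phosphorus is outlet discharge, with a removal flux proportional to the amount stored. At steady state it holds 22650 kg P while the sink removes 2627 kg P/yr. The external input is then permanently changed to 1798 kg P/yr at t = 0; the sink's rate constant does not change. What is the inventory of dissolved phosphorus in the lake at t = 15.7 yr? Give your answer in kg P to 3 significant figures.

16700 kg P

Residence time τ = M₀/F₀ = 8.622 yr. The eventual steady state is M_∞ = M₀·(F₁/F₀) = 22650 × 1798/2627 = 15502 kg P.
The anomaly ΔM(t) = M(t) − M_∞ decays as ΔM₀·e^(−t/τ) with ΔM₀ = 22650 − 15502 = 7148 kg P.
At t = 15.7 yr, e^(−t/τ) = e^(−1.821) = 0.1619, so ΔM = 1157 kg P and M = 15502 + 1157 = 16659 kg P.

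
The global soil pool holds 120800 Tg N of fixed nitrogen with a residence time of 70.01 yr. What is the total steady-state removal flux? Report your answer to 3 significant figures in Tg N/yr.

F = M / τ = 120800 / 70.01 = 1725 Tg N/yr.

1730 Tg N/yr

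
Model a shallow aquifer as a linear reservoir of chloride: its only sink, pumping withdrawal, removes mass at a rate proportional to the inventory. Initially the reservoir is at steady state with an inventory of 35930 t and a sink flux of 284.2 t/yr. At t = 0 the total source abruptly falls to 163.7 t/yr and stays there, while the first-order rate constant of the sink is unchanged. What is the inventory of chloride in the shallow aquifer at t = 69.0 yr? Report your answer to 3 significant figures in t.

Residence time τ = M₀/F₀ = 126.4 yr. The eventual steady state is M_∞ = M₀·(F₁/F₀) = 35930 × 163.7/284.2 = 20696 t.
The anomaly ΔM(t) = M(t) − M_∞ decays as ΔM₀·e^(−t/τ) with ΔM₀ = 35930 − 20696 = 15230 t.
At t = 69.0 yr, e^(−t/τ) = e^(−0.5458) = 0.5794, so ΔM = 8827 t and M = 20696 + 8827 = 29522 t.

29500 t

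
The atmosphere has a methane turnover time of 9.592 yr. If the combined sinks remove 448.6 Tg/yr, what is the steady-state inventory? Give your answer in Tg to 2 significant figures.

4300 Tg

τ = M/F ⇒ M = τ × F = 9.592 × 448.6 = 4303 Tg.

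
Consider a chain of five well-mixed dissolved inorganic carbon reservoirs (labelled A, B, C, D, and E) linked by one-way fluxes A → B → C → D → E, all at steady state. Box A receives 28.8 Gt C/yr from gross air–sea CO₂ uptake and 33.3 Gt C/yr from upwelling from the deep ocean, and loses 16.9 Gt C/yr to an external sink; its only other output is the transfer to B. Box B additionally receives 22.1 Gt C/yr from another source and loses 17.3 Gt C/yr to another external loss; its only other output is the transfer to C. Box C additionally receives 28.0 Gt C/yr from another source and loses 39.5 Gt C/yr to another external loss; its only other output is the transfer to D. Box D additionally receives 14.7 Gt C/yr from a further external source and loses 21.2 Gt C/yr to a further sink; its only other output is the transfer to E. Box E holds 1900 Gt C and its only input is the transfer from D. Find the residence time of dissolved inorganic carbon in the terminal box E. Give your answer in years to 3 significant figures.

Box A: F(A→B) = (28.8 + 33.3) − 16.9 = 45.200 Gt C/yr.
Box B: F(B→C) = (45.200 + 22.1) − 17.3 = 50.000 Gt C/yr.
Box C: F(C→D) = (50.000 + 28.0) − 39.5 = 38.500 Gt C/yr.
Box D: F(D→E) = (38.500 + 14.7) − 21.2 = 32.000 Gt C/yr.
Box E throughput = its input = 32.000 Gt C/yr; τ = 1900 / 32.000 = 59.38 yr.

59.4 yr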